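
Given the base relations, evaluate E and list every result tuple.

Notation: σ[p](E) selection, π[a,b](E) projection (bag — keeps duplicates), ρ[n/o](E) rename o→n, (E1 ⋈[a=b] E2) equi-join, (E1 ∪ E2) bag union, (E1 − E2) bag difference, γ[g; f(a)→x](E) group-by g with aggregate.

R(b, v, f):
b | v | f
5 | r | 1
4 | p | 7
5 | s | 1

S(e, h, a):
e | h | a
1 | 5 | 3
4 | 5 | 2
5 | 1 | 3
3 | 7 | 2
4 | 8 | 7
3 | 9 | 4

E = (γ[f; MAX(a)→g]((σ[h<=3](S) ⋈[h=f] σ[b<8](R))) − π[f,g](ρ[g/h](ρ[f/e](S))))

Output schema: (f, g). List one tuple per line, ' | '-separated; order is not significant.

Subexpression sizes:
  S → 6
  σ[h<=3](S) → 1
  R → 3
  σ[b<8](R) → 3
  (σ[h<=3](S) ⋈[h=f] σ[b<8](R)) → 2
  γ[f; MAX(a)→g]((σ[h<=3](S) ⋈[h=f] σ[b<8](R))) → 1
  S → 6
  ρ[f/e](S) → 6
  ρ[g/h](ρ[f/e](S)) → 6
  π[f,g](ρ[g/h](ρ[f/e](S))) → 6
  (γ[f; MAX(a)→g]((σ[h<=3](S) ⋈[h=f] σ[b<8](R))) − π[f,g](ρ[g/h](ρ[f/e](S)))) → 1

== RESULT ==
f | g
1 | 3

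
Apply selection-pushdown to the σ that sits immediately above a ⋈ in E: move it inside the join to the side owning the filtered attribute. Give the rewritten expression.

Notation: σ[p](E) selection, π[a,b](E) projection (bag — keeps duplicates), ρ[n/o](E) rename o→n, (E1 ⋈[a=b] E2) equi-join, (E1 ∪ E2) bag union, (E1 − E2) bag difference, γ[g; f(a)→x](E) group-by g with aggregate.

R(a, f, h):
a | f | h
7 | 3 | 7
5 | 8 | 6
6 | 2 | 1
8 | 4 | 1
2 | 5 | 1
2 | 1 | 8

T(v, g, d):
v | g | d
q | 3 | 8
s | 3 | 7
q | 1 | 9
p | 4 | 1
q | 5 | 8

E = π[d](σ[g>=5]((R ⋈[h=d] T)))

σ filters on g, owned by the right side.
E' = π[d]((R ⋈[h=d] σ[g>=5](T)))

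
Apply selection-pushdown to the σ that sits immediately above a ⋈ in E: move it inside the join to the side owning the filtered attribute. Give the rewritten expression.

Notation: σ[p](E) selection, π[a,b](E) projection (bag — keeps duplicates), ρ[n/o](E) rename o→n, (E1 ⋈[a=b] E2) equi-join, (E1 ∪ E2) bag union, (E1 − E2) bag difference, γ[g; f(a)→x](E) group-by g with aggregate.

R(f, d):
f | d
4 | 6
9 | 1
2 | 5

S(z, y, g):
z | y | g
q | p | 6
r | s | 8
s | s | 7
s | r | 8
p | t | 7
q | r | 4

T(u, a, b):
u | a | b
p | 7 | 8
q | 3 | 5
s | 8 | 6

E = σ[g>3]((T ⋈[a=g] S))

σ filters on g, owned by the right side.
E' = (T ⋈[a=g] σ[g>3](S))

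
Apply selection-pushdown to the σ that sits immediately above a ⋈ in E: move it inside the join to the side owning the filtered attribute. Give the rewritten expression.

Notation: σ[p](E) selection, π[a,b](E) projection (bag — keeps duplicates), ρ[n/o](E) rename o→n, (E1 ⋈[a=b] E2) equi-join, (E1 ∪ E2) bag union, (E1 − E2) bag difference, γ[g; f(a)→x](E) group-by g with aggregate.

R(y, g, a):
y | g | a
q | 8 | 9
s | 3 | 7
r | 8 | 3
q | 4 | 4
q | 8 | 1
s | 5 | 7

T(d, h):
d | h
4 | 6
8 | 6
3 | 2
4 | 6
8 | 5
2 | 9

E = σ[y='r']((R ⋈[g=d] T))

σ filters on y, owned by the left side.
E' = (σ[y='r'](R) ⋈[g=d] T)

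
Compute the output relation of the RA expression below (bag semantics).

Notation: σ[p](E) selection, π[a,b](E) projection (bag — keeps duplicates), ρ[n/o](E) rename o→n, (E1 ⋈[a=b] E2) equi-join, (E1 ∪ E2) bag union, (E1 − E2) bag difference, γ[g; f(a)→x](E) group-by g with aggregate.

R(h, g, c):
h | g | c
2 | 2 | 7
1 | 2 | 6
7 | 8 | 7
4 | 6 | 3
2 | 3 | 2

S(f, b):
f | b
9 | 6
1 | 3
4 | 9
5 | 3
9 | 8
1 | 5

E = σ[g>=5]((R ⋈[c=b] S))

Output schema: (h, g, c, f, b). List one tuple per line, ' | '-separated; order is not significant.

Stepwise |·|:
  R → 5
  S → 6
  (R ⋈[c=b] S) → 3
  σ[g>=5]((R ⋈[c=b] S)) → 2

== RESULT ==
h | g | c | f | b
4 | 6 | 3 | 1 | 3
4 | 6 | 3 | 5 | 3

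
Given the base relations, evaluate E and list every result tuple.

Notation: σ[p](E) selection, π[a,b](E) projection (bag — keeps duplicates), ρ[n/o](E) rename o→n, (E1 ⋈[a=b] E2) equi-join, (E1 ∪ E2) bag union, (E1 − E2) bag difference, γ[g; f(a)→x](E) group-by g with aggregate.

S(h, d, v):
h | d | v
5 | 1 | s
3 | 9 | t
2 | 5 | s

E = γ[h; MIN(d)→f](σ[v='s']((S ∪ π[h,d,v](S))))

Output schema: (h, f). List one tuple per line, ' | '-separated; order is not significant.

Row counts bottom-up:
  S → 3
  S → 3
  π[h,d,v](S) → 3
  (S ∪ π[h,d,v](S)) → 6
  σ[v='s']((S ∪ π[h,d,v](S))) → 4
  γ[h; MIN(d)→f](σ[v='s']((S ∪ π[h,d,v](S)))) → 2

== RESULT ==
h | f
2 | 5
5 | 1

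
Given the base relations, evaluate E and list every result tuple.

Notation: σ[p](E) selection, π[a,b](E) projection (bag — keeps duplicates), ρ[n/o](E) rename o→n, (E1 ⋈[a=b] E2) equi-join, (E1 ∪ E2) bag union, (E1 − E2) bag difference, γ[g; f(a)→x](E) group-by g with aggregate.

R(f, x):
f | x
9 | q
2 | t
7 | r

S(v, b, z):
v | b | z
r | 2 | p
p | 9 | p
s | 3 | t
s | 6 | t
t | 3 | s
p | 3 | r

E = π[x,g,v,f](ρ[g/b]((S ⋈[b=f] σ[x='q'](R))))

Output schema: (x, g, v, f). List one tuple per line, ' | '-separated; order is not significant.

Stepwise |·|:
  S → 6
  R → 3
  σ[x='q'](R) → 1
  (S ⋈[b=f] σ[x='q'](R)) → 1
  ρ[g/b]((S ⋈[b=f] σ[x='q'](R))) → 1
  π[x,g,v,f](ρ[g/b]((S ⋈[b=f] σ[x='q'](R)))) → 1

== RESULT ==
x | g | v | f
q | 9 | p | 9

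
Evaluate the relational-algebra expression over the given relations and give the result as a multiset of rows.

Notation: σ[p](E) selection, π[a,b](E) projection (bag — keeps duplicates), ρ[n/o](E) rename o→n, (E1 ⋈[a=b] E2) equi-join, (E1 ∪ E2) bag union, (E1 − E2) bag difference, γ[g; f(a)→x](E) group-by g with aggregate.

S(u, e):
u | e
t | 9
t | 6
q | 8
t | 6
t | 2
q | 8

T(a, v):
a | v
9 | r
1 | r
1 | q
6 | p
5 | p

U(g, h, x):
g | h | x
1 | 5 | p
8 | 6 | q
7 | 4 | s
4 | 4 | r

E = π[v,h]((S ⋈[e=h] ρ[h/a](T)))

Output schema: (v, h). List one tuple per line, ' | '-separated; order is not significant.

Row counts bottom-up:
  S → 6
  T → 5
  ρ[h/a](T) → 5
  (S ⋈[e=h] ρ[h/a](T)) → 3
  π[v,h]((S ⋈[e=h] ρ[h/a](T))) → 3

== RESULT ==
v | h
p | 6
p | 6
r | 9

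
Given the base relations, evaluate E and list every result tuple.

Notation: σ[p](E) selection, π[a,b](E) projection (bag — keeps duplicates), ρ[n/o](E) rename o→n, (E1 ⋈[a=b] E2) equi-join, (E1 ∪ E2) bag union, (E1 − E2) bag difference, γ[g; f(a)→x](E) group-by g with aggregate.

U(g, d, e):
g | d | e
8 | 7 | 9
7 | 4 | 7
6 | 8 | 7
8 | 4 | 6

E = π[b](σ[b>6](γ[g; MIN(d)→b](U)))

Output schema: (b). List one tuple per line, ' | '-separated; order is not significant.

Subexpression sizes:
  U → 4
  γ[g; MIN(d)→b](U) → 3
  σ[b>6](γ[g; MIN(d)→b](U)) → 1
  π[b](σ[b>6](γ[g; MIN(d)→b](U))) → 1

== RESULT ==
b
8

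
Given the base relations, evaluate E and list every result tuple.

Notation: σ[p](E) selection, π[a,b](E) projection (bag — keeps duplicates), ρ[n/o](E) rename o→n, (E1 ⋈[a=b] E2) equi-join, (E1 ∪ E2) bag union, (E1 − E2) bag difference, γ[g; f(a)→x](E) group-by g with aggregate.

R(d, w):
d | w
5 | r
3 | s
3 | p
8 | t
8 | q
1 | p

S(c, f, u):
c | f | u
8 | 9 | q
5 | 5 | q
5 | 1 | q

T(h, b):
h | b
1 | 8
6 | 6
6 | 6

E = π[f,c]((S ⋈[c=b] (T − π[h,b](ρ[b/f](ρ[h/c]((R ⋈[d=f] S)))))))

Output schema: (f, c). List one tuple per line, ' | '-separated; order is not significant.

Subexpression sizes:
  S → 3
  T → 3
  R → 6
  S → 3
  (R ⋈[d=f] S) → 2
  ρ[h/c]((R ⋈[d=f] S)) → 2
  ρ[b/f](ρ[h/c]((R ⋈[d=f] S))) → 2
  π[h,b](ρ[b/f](ρ[h/c]((R ⋈[d=f] S)))) → 2
  (T − π[h,b](ρ[b/f](ρ[h/c]((R ⋈[d=f] S))))) → 3
  (S ⋈[c=b] (T − π[h,b](ρ[b/f](ρ[h/c]((R ⋈[d=f] S)))))) → 1
  π[f,c]((S ⋈[c=b] (T − π[h,b](ρ[b/f](ρ[h/c]((R ⋈[d=f] S))))))) → 1

== RESULT ==
f | c
9 | 8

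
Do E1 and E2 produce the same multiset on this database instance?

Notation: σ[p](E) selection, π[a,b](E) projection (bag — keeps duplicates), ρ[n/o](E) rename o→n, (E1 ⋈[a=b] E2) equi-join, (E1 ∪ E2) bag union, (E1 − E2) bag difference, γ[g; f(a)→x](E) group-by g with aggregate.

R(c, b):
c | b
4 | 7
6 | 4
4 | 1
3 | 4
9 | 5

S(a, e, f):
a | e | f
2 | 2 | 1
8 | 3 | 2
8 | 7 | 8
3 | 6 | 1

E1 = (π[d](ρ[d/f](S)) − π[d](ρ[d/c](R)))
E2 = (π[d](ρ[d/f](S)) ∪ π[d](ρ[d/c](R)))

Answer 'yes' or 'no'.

E1 stepwise |·|:
  S → 4
  ρ[d/f](S) → 4
  π[d](ρ[d/f](S)) → 4
  R → 5
  ρ[d/c](R) → 5
  π[d](ρ[d/c](R)) → 5
  (π[d](ρ[d/f](S)) − π[d](ρ[d/c](R))) → 4
E2 stepwise |·|:
  S → 4
  ρ[d/f](S) → 4
  π[d](ρ[d/f](S)) → 4
  R → 5
  ρ[d/c](R) → 5
  π[d](ρ[d/c](R)) → 5
  (π[d](ρ[d/f](S)) ∪ π[d](ρ[d/c](R))) → 9

E1 result:
d
1
1
2
8
E2 result:
d
1
1
2
3
4
4
6
8
9
Witness: (6,) appears 0× in E1 but 1× in E2.

no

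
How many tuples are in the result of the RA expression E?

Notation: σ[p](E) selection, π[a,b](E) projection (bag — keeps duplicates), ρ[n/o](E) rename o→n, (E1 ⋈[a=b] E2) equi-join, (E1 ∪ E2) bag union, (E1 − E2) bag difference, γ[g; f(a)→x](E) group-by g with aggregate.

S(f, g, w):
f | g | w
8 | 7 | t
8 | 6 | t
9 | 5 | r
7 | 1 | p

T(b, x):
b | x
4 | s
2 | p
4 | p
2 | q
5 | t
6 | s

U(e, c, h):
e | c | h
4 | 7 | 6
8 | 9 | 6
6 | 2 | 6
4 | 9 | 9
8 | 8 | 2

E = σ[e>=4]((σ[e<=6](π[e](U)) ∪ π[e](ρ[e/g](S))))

Per-node cardinality:
  U → 5
  π[e](U) → 5
  σ[e<=6](π[e](U)) → 3
  S → 4
  ρ[e/g](S) → 4
  π[e](ρ[e/g](S)) → 4
  (σ[e<=6](π[e](U)) ∪ π[e](ρ[e/g](S))) → 7
  σ[e>=4]((σ[e<=6](π[e](U)) ∪ π[e](ρ[e/g](S)))) → 6

|E| = 6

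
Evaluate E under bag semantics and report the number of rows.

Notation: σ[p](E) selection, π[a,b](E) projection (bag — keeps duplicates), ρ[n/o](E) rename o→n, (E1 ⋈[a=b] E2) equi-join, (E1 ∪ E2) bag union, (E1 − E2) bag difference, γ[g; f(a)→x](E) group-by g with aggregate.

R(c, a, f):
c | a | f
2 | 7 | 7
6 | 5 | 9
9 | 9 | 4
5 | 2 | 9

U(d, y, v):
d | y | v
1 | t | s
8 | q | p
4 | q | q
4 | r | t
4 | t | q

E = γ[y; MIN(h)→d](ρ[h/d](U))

Subexpression sizes:
  U → 5
  ρ[h/d](U) → 5
  γ[y; MIN(h)→d](ρ[h/d](U)) → 3

|E| = 3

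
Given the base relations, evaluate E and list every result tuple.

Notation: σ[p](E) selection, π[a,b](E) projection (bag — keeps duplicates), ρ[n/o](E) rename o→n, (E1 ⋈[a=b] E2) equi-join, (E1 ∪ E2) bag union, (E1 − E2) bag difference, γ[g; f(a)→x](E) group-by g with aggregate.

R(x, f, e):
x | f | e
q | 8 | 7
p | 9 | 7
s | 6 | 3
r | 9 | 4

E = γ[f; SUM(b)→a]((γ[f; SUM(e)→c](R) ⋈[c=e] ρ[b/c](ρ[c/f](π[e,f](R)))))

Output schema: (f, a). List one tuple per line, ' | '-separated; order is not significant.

Per-node cardinality:
  R → 4
  γ[f; SUM(e)→c](R) → 3
  R → 4
  π[e,f](R) → 4
  ρ[c/f](π[e,f](R)) → 4
  ρ[b/c](ρ[c/f](π[e,f](R))) → 4
  (γ[f; SUM(e)→c](R) ⋈[c=e] ρ[b/c](ρ[c/f](π[e,f](R)))) → 3
  γ[f; SUM(b)→a]((γ[f; SUM(e)→c](R) ⋈[c=e] ρ[b/c](ρ[c/f](π[e,f](R))))) → 2

== RESULT ==
f | a
6 | 6
8 | 17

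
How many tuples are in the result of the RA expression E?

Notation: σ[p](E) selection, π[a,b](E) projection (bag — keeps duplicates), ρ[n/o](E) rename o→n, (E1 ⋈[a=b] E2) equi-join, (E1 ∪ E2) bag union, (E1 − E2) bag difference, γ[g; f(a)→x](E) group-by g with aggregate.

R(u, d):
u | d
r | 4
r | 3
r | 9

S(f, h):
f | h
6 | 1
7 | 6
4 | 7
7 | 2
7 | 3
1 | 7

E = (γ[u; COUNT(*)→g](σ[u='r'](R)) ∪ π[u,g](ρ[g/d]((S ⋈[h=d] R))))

Per-node cardinality:
  R → 3
  σ[u='r'](R) → 3
  γ[u; COUNT(*)→g](σ[u='r'](R)) → 1
  S → 6
  R → 3
  (S ⋈[h=d] R) → 1
  ρ[g/d]((S ⋈[h=d] R)) → 1
  π[u,g](ρ[g/d]((S ⋈[h=d] R))) → 1
  (γ[u; COUNT(*)→g](σ[u='r'](R)) ∪ π[u,g](ρ[g/d]((S ⋈[h=d] R)))) → 2

|E| = 2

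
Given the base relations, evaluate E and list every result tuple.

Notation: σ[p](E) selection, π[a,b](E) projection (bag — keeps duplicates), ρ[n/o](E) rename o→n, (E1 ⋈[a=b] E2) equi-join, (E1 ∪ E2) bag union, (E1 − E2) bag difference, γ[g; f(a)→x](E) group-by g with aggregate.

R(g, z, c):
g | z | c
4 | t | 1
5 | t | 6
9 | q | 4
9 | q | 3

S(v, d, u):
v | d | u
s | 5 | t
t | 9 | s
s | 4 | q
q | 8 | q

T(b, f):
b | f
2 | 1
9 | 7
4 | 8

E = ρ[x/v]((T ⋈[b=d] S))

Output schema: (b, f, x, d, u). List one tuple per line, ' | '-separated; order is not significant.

Per-node cardinality:
  T → 3
  S → 4
  (T ⋈[b=d] S) → 2
  ρ[x/v]((T ⋈[b=d] S)) → 2

== RESULT ==
b | f | x | d | u
4 | 8 | s | 4 | q
9 | 7 | t | 9 | s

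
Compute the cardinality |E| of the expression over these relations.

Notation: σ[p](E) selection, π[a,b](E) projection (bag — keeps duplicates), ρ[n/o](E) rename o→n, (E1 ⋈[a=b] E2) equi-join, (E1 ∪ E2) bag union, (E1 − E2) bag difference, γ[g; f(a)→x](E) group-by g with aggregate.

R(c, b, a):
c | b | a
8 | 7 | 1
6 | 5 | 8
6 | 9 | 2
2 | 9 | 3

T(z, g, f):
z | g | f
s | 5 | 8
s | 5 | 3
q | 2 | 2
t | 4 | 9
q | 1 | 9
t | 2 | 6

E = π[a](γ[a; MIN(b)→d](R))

Stepwise |·|:
  R → 4
  γ[a; MIN(b)→d](R) → 4
  π[a](γ[a; MIN(b)→d](R)) → 4

|E| = 4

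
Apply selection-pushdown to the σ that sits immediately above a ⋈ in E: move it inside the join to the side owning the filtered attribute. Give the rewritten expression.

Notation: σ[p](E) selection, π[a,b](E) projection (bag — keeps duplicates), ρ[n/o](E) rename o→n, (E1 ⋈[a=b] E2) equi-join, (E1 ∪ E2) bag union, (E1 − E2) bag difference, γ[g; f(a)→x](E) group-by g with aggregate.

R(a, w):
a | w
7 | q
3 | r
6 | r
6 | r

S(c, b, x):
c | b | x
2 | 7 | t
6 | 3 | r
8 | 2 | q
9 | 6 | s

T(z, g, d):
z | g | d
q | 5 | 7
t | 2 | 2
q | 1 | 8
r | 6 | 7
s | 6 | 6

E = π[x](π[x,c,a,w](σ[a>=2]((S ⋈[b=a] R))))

σ filters on a, owned by the right side.
E' = π[x](π[x,c,a,w]((S ⋈[b=a] σ[a>=2](R))))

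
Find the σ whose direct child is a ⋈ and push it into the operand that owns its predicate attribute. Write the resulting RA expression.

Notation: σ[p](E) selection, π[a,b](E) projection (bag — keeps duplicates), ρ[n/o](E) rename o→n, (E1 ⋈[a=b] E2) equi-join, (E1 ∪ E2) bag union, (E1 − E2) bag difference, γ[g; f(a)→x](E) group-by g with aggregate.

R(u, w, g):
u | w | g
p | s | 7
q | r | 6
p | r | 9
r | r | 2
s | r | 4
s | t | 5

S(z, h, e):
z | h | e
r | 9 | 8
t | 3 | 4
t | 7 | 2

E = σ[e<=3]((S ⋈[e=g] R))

σ filters on e, owned by the left side.
E' = (σ[e<=3](S) ⋈[e=g] R)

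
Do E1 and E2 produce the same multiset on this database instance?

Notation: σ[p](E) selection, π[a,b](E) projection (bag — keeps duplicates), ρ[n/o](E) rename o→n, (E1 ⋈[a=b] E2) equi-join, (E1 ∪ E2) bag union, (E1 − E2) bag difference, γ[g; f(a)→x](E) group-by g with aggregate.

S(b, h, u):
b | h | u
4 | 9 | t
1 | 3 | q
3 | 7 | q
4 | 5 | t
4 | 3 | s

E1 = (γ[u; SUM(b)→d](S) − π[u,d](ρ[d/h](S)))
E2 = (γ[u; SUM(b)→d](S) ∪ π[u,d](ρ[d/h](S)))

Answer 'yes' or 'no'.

E1 subexpression sizes:
  S → 5
  γ[u; SUM(b)→d](S) → 3
  S → 5
  ρ[d/h](S) → 5
  π[u,d](ρ[d/h](S)) → 5
  (γ[u; SUM(b)→d](S) − π[u,d](ρ[d/h](S))) → 3
E2 subexpression sizes:
  S → 5
  γ[u; SUM(b)→d](S) → 3
  S → 5
  ρ[d/h](S) → 5
  π[u,d](ρ[d/h](S)) → 5
  (γ[u; SUM(b)→d](S) ∪ π[u,d](ρ[d/h](S))) → 8

E1 result:
u | d
q | 4
s | 4
t | 8
E2 result:
u | d
q | 3
q | 4
q | 7
s | 3
s | 4
t | 5
t | 8
t | 9
Witness: ('q', 7) appears 0× in E1 but 1× in E2.

no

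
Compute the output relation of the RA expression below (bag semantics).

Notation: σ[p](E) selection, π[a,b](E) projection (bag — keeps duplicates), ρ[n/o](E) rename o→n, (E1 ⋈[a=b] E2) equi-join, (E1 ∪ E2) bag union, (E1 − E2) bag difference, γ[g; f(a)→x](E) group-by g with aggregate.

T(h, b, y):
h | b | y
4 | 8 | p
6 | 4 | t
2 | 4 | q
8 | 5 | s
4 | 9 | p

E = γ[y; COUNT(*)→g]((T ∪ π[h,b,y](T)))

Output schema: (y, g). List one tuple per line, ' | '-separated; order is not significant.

Row counts bottom-up:
  T → 5
  T → 5
  π[h,b,y](T) → 5
  (T ∪ π[h,b,y](T)) → 10
  γ[y; COUNT(*)→g]((T ∪ π[h,b,y](T))) → 4

== RESULT ==
y | g
p | 4
q | 2
s | 2
t | 2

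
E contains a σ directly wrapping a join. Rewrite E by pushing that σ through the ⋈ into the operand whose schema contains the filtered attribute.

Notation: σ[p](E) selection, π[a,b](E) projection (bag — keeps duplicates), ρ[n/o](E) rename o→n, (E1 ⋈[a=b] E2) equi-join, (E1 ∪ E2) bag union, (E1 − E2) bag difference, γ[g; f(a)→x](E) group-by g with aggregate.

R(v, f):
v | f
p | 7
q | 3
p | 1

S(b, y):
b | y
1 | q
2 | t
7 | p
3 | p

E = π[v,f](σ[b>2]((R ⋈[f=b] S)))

σ filters on b, owned by the right side.
E' = π[v,f]((R ⋈[f=b] σ[b>2](S)))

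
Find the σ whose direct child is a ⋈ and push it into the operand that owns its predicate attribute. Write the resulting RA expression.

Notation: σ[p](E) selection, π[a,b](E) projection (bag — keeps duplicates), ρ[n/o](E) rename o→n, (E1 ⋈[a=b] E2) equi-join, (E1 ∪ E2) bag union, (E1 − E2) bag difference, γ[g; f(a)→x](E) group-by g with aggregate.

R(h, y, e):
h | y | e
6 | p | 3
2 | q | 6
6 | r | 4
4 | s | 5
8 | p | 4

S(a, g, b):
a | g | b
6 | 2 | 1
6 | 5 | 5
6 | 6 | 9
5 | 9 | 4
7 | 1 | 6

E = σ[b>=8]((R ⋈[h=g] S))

σ filters on b, owned by the right side.
E' = (R ⋈[h=g] σ[b>=8](S))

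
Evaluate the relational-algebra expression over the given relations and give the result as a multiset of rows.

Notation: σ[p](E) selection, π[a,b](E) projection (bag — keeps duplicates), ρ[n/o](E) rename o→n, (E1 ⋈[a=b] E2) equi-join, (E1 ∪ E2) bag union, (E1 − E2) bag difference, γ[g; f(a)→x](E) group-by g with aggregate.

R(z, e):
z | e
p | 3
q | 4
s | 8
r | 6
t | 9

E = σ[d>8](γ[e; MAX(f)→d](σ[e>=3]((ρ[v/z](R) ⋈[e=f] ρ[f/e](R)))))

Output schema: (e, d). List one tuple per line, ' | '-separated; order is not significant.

Subexpression sizes:
  R → 5
  ρ[v/z](R) → 5
  R → 5
  ρ[f/e](R) → 5
  (ρ[v/z](R) ⋈[e=f] ρ[f/e](R)) → 5
  σ[e>=3]((ρ[v/z](R) ⋈[e=f] ρ[f/e](R))) → 5
  γ[e; MAX(f)→d](σ[e>=3]((ρ[v/z](R) ⋈[e=f] ρ[f/e](R)))) → 5
  σ[d>8](γ[e; MAX(f)→d](σ[e>=3]((ρ[v/z](R) ⋈[e=f] ρ[f/e](R))))) → 1

== RESULT ==
e | d
9 | 9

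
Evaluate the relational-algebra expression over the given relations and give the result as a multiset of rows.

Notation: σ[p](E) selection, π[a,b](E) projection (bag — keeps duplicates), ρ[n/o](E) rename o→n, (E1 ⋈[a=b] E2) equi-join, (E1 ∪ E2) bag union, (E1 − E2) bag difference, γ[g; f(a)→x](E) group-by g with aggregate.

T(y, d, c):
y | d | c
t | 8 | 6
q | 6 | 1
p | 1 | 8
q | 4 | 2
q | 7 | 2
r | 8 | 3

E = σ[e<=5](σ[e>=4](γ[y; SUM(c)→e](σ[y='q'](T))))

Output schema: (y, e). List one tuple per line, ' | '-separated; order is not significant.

Subexpression sizes:
  T → 6
  σ[y='q'](T) → 3
  γ[y; SUM(c)→e](σ[y='q'](T)) → 1
  σ[e>=4](γ[y; SUM(c)→e](σ[y='q'](T))) → 1
  σ[e<=5](σ[e>=4](γ[y; SUM(c)→e](σ[y='q'](T)))) → 1

== RESULT ==
y | e
q | 5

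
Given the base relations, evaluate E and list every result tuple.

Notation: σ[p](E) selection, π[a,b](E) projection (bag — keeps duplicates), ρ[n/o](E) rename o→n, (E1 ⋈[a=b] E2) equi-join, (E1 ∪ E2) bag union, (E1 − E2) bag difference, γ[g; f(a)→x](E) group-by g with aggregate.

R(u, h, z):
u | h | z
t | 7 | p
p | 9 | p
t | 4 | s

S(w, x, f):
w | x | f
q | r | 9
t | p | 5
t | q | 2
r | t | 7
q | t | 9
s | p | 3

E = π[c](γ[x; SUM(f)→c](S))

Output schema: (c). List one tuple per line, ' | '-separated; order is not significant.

Subexpression sizes:
  S → 6
  γ[x; SUM(f)→c](S) → 4
  π[c](γ[x; SUM(f)→c](S)) → 4

== RESULT ==
c
2
8
9
16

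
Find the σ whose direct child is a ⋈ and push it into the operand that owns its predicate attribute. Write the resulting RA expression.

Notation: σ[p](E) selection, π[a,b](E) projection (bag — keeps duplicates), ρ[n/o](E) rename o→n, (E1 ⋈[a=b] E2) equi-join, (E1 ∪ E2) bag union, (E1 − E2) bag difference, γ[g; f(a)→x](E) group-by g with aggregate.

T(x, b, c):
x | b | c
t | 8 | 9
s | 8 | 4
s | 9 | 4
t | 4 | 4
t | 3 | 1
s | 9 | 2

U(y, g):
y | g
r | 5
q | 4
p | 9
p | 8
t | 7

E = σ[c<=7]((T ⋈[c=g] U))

σ filters on c, owned by the left side.
E' = (σ[c<=7](T) ⋈[c=g] U)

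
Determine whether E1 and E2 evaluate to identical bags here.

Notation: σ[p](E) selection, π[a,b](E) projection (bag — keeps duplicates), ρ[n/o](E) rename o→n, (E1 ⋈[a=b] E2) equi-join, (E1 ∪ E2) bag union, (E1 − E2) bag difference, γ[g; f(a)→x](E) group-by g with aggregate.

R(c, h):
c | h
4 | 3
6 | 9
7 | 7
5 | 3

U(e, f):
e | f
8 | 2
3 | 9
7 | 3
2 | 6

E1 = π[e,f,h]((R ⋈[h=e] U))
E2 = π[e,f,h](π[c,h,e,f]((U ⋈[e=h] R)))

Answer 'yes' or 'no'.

E1 stepwise |·|:
  R → 4
  U → 4
  (R ⋈[h=e] U) → 3
  π[e,f,h]((R ⋈[h=e] U)) → 3
E2 stepwise |·|:
  U → 4
  R → 4
  (U ⋈[e=h] R) → 3
  π[c,h,e,f]((U ⋈[e=h] R)) → 3
  π[e,f,h](π[c,h,e,f]((U ⋈[e=h] R))) → 3

E1 and E2 produce the same multiset:
e | f | h
3 | 9 | 3
3 | 9 | 3
7 | 3 | 7

yes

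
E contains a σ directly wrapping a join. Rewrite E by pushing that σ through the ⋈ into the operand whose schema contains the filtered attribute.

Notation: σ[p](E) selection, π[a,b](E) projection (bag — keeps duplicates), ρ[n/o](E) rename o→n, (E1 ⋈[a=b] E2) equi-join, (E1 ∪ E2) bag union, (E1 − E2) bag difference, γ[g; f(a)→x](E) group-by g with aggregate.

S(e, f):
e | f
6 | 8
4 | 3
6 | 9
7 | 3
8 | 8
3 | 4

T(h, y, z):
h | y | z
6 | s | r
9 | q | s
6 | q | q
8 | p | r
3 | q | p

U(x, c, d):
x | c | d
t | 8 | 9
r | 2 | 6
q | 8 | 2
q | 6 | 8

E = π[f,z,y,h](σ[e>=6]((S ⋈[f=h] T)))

σ filters on e, owned by the left side.
E' = π[f,z,y,h]((σ[e>=6](S) ⋈[f=h] T))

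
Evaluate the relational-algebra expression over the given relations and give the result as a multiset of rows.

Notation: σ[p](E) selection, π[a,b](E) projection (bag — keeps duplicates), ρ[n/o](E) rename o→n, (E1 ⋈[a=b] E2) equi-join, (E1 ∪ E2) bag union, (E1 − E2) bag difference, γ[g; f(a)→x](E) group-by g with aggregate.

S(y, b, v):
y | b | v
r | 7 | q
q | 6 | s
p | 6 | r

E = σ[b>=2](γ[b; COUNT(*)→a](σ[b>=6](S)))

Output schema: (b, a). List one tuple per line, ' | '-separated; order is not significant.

Row counts bottom-up:
  S → 3
  σ[b>=6](S) → 3
  γ[b; COUNT(*)→a](σ[b>=6](S)) → 2
  σ[b>=2](γ[b; COUNT(*)→a](σ[b>=6](S))) → 2

== RESULT ==
b | a
6 | 2
7 | 1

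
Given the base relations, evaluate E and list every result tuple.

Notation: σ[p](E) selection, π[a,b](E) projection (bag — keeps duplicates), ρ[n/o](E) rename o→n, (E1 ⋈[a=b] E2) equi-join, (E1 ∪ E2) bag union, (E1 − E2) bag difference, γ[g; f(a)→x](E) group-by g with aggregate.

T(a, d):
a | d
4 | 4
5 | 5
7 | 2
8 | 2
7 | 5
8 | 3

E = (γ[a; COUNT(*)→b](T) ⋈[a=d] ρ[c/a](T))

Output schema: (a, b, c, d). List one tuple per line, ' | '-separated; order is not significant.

Subexpression sizes:
  T → 6
  γ[a; COUNT(*)→b](T) → 4
  T → 6
  ρ[c/a](T) → 6
  (γ[a; COUNT(*)→b](T) ⋈[a=d] ρ[c/a](T)) → 3

== RESULT ==
a | b | c | d
4 | 1 | 4 | 4
5 | 1 | 5 | 5
5 | 1 | 7 | 5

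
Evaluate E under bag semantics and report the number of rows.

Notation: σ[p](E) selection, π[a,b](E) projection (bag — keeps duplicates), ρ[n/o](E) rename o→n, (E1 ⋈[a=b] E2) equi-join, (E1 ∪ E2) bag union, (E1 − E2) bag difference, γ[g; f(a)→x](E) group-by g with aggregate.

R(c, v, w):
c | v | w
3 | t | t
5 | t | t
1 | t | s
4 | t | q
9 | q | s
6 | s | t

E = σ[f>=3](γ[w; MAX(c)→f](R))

Row counts bottom-up:
  R → 6
  γ[w; MAX(c)→f](R) → 3
  σ[f>=3](γ[w; MAX(c)→f](R)) → 3

|E| = 3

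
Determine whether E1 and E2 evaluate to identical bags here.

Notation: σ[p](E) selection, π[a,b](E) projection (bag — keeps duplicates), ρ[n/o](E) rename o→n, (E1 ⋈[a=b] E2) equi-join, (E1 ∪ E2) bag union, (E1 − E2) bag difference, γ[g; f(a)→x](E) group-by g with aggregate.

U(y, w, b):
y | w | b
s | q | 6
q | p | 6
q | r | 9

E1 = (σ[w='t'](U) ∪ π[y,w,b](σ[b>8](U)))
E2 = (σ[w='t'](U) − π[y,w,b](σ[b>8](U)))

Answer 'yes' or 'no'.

E1 subexpression sizes:
  U → 3
  σ[w='t'](U) → 0
  U → 3
  σ[b>8](U) → 1
  π[y,w,b](σ[b>8](U)) → 1
  (σ[w='t'](U) ∪ π[y,w,b](σ[b>8](U))) → 1
E2 subexpression sizes:
  U → 3
  σ[w='t'](U) → 0
  U → 3
  σ[b>8](U) → 1
  π[y,w,b](σ[b>8](U)) → 1
  (σ[w='t'](U) − π[y,w,b](σ[b>8](U))) → 0

E1 result:
y | w | b
q | r | 9
E2 result:
y | w | b
(0 rows)
Witness: ('q', 'r', 9) appears 1× in E1 but 0× in E2.

no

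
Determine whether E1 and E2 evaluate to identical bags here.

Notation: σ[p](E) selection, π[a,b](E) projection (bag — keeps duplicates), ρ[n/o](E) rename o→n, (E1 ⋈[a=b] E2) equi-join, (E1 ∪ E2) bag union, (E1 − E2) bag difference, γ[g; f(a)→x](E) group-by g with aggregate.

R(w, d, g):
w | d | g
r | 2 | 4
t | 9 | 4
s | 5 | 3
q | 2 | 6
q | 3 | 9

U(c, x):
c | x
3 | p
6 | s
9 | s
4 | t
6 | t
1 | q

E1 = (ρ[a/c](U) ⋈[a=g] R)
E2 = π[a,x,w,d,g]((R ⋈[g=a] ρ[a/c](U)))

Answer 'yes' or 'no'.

E1 stepwise |·|:
  U → 6
  ρ[a/c](U) → 6
  R → 5
  (ρ[a/c](U) ⋈[a=g] R) → 6
E2 stepwise |·|:
  R → 5
  U → 6
  ρ[a/c](U) → 6
  (R ⋈[g=a] ρ[a/c](U)) → 6
  π[a,x,w,d,g]((R ⋈[g=a] ρ[a/c](U))) → 6

E1 and E2 produce the same multiset:
a | x | w | d | g
3 | p | s | 5 | 3
4 | t | r | 2 | 4
4 | t | t | 9 | 4
6 | s | q | 2 | 6
6 | t | q | 2 | 6
9 | s | q | 3 | 9

yes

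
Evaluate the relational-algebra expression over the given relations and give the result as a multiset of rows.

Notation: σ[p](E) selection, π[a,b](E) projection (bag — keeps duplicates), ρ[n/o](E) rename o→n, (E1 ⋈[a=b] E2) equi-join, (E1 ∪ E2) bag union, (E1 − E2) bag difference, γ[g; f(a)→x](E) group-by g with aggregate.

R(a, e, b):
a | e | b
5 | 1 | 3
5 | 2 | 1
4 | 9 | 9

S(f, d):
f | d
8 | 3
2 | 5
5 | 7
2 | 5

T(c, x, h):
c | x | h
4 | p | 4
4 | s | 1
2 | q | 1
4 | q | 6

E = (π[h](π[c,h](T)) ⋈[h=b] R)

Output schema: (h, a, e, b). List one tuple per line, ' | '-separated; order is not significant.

Per-node cardinality:
  T → 4
  π[c,h](T) → 4
  π[h](π[c,h](T)) → 4
  R → 3
  (π[h](π[c,h](T)) ⋈[h=b] R) → 2

== RESULT ==
h | a | e | b
1 | 5 | 2 | 1
1 | 5 | 2 | 1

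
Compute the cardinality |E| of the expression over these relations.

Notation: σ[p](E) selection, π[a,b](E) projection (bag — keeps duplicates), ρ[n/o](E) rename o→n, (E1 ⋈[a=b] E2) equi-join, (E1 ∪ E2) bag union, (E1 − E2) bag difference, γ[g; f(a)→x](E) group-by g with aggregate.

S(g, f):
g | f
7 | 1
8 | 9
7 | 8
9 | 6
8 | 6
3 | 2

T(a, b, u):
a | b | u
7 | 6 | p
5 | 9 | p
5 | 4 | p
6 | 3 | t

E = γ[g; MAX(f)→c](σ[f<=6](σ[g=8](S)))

Subexpression sizes:
  S → 6
  σ[g=8](S) → 2
  σ[f<=6](σ[g=8](S)) → 1
  γ[g; MAX(f)→c](σ[f<=6](σ[g=8](S))) → 1

|E| = 1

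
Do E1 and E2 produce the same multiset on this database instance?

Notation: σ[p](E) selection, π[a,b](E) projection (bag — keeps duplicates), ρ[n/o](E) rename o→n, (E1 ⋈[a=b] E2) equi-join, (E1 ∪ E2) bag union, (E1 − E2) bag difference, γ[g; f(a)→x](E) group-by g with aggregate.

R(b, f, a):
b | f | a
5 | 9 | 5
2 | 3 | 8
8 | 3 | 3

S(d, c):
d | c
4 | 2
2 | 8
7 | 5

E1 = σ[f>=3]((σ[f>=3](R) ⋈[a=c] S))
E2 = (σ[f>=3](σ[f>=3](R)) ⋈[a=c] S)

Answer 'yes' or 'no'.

E1 per-node cardinality:
  R → 3
  σ[f>=3](R) → 3
  S → 3
  (σ[f>=3](R) ⋈[a=c] S) → 2
  σ[f>=3]((σ[f>=3](R) ⋈[a=c] S)) → 2
E2 per-node cardinality:
  R → 3
  σ[f>=3](R) → 3
  σ[f>=3](σ[f>=3](R)) → 3
  S → 3
  (σ[f>=3](σ[f>=3](R)) ⋈[a=c] S) → 2

E1 and E2 produce the same multiset:
b | f | a | d | c
2 | 3 | 8 | 2 | 8
5 | 9 | 5 | 7 | 5

yes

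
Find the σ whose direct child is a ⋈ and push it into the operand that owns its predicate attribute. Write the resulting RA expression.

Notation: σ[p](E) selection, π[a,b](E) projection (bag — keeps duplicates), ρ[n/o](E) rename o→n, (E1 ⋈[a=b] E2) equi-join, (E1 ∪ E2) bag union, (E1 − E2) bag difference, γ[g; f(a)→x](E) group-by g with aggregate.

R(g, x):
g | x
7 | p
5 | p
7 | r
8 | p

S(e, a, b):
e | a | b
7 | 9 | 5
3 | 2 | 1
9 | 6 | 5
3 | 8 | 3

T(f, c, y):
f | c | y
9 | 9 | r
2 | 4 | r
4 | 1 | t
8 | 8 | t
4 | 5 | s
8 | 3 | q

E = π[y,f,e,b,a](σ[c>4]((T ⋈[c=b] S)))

σ filters on c, owned by the left side.
E' = π[y,f,e,b,a]((σ[c>4](T) ⋈[c=b] S))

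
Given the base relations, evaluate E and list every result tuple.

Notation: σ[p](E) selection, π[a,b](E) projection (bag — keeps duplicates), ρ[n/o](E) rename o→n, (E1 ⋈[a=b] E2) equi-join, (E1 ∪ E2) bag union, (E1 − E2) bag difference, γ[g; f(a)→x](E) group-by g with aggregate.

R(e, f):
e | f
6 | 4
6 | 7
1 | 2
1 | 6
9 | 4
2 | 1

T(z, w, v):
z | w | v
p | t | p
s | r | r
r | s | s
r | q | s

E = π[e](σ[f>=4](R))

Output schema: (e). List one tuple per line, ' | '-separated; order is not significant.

Per-node cardinality:
  R → 6
  σ[f>=4](R) → 4
  π[e](σ[f>=4](R)) → 4

== RESULT ==
e
1
6
6
9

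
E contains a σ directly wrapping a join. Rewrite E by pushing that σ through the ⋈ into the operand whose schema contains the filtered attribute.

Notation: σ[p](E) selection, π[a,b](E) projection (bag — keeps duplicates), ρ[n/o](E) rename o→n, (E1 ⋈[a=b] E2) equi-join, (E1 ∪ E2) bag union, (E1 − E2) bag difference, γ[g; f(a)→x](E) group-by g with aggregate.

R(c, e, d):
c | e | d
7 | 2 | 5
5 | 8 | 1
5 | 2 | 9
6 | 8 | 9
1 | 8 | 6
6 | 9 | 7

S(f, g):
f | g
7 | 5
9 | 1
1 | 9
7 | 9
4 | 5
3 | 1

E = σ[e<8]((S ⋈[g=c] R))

σ filters on e, owned by the right side.
E' = (S ⋈[g=c] σ[e<8](R))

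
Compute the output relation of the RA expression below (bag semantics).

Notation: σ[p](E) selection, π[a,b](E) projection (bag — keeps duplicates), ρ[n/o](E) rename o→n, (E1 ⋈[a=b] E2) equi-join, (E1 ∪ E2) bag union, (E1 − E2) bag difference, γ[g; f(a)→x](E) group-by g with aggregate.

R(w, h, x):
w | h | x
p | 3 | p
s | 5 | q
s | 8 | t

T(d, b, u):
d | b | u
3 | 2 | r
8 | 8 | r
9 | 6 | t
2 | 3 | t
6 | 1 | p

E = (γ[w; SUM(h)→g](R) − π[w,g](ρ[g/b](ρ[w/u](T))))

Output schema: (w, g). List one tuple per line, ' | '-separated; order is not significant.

Stepwise |·|:
  R → 3
  γ[w; SUM(h)→g](R) → 2
  T → 5
  ρ[w/u](T) → 5
  ρ[g/b](ρ[w/u](T)) → 5
  π[w,g](ρ[g/b](ρ[w/u](T))) → 5
  (γ[w; SUM(h)→g](R) − π[w,g](ρ[g/b](ρ[w/u](T)))) → 2

== RESULT ==
w | g
p | 3
s | 13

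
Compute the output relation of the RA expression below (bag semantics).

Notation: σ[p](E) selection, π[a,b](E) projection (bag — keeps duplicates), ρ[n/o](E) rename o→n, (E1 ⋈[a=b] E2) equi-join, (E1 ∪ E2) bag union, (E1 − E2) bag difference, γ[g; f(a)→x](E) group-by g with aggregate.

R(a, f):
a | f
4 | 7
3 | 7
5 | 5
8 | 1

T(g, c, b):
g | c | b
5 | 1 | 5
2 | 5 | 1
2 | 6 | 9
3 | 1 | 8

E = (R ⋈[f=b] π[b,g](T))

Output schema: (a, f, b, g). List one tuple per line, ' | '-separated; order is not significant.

Row counts bottom-up:
  R → 4
  T → 4
  π[b,g](T) → 4
  (R ⋈[f=b] π[b,g](T)) → 2

== RESULT ==
a | f | b | g
5 | 5 | 5 | 5
8 | 1 | 1 | 2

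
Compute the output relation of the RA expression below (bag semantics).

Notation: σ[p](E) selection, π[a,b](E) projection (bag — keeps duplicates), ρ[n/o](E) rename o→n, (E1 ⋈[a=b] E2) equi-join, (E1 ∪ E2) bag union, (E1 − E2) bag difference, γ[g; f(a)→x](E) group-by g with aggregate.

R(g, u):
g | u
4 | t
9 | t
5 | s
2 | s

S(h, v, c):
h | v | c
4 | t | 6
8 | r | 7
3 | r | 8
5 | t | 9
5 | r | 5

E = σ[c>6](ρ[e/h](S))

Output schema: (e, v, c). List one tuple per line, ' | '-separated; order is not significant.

Subexpression sizes:
  S → 5
  ρ[e/h](S) → 5
  σ[c>6](ρ[e/h](S)) → 3

== RESULT ==
e | v | c
3 | r | 8
5 | t | 9
8 | r | 7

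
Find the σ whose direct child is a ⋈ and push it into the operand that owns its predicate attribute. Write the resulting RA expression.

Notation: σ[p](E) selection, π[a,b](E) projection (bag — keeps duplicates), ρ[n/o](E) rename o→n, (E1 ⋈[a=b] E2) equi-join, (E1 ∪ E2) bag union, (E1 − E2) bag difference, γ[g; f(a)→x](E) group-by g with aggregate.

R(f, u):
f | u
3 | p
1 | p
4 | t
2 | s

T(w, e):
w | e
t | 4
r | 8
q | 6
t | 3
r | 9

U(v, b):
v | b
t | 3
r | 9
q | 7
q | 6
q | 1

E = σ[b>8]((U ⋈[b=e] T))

σ filters on b, owned by the left side.
E' = (σ[b>8](U) ⋈[b=e] T)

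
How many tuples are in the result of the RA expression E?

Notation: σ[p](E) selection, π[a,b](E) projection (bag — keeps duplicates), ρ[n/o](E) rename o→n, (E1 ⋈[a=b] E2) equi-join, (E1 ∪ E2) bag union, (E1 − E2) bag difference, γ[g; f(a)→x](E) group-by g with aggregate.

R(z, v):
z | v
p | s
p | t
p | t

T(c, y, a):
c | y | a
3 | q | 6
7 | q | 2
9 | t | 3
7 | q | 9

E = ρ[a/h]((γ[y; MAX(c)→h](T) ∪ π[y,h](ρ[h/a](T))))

Subexpression sizes:
  T → 4
  γ[y; MAX(c)→h](T) → 2
  T → 4
  ρ[h/a](T) → 4
  π[y,h](ρ[h/a](T)) → 4
  (γ[y; MAX(c)→h](T) ∪ π[y,h](ρ[h/a](T))) → 6
  ρ[a/h]((γ[y; MAX(c)→h](T) ∪ π[y,h](ρ[h/a](T)))) → 6

|E| = 6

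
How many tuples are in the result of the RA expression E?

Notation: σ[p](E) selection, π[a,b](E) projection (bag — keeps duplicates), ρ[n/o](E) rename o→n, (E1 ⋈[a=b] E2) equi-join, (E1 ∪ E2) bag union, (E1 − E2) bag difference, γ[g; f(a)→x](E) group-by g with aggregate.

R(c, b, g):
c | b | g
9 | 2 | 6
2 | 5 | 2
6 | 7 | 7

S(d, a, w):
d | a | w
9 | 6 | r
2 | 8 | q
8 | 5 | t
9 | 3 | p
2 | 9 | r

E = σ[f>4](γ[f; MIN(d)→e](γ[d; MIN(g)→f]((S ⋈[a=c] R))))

Stepwise |·|:
  S → 5
  R → 3
  (S ⋈[a=c] R) → 2
  γ[d; MIN(g)→f]((S ⋈[a=c] R)) → 2
  γ[f; MIN(d)→e](γ[d; MIN(g)→f]((S ⋈[a=c] R))) → 2
  σ[f>4](γ[f; MIN(d)→e](γ[d; MIN(g)→f]((S ⋈[a=c] R)))) → 2

|E| = 2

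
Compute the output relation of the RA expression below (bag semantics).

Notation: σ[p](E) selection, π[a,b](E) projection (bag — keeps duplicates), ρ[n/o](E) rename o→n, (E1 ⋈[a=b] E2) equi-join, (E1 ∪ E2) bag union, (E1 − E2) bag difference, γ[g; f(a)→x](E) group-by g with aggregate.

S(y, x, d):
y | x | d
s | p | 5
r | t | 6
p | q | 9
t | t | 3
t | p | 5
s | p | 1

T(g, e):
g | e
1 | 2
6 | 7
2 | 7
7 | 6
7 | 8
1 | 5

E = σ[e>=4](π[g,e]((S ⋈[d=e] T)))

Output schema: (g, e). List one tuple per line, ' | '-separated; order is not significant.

Per-node cardinality:
  S → 6
  T → 6
  (S ⋈[d=e] T) → 3
  π[g,e]((S ⋈[d=e] T)) → 3
  σ[e>=4](π[g,e]((S ⋈[d=e] T))) → 3

== RESULT ==
g | e
1 | 5
1 | 5
7 | 6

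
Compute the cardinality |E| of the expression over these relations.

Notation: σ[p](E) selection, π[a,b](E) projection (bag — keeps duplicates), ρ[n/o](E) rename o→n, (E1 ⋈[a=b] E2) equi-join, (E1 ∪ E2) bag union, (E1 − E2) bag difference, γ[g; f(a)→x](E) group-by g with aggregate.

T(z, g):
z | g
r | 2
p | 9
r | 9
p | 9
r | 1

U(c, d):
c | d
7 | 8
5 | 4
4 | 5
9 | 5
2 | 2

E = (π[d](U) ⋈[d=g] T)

Per-node cardinality:
  U → 5
  π[d](U) → 5
  T → 5
  (π[d](U) ⋈[d=g] T) → 1

|E| = 1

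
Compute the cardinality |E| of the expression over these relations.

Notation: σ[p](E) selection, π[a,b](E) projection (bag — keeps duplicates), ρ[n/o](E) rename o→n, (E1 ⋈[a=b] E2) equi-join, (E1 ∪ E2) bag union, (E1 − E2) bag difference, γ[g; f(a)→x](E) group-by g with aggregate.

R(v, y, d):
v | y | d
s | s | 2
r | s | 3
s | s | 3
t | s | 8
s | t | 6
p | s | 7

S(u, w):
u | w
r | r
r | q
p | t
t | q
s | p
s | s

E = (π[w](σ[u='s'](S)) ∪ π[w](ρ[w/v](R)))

Per-node cardinality:
  S → 6
  σ[u='s'](S) → 2
  π[w](σ[u='s'](S)) → 2
  R → 6
  ρ[w/v](R) → 6
  π[w](ρ[w/v](R)) → 6
  (π[w](σ[u='s'](S)) ∪ π[w](ρ[w/v](R))) → 8

|E| = 8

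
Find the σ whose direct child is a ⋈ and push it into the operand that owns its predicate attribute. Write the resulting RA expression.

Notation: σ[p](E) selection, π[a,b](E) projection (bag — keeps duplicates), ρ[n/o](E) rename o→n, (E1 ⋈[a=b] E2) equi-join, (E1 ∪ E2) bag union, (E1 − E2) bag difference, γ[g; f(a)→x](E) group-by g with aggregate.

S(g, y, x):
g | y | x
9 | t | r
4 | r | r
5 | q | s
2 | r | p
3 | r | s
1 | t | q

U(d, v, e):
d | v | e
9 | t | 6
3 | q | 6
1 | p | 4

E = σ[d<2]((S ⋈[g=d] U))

σ filters on d, owned by the right side.
E' = (S ⋈[g=d] σ[d<2](U))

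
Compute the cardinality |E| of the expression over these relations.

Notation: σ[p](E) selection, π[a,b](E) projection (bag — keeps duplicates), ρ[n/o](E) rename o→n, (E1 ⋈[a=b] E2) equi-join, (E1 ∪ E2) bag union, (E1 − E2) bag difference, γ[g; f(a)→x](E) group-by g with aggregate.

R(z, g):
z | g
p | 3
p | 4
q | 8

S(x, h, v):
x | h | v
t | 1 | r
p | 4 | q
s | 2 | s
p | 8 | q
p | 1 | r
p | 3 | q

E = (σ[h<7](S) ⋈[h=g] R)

Subexpression sizes:
  S → 6
  σ[h<7](S) → 5
  R → 3
  (σ[h<7](S) ⋈[h=g] R) → 2

|E| = 2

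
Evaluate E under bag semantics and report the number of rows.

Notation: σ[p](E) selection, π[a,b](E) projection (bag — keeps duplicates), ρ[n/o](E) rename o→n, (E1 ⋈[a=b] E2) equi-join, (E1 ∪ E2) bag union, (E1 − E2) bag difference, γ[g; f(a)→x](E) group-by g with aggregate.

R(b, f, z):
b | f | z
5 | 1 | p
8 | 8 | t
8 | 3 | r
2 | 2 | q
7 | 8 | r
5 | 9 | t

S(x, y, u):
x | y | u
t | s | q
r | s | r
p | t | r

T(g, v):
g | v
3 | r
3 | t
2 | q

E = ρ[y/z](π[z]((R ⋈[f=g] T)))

Row counts bottom-up:
  R → 6
  T → 3
  (R ⋈[f=g] T) → 3
  π[z]((R ⋈[f=g] T)) → 3
  ρ[y/z](π[z]((R ⋈[f=g] T))) → 3

|E| = 3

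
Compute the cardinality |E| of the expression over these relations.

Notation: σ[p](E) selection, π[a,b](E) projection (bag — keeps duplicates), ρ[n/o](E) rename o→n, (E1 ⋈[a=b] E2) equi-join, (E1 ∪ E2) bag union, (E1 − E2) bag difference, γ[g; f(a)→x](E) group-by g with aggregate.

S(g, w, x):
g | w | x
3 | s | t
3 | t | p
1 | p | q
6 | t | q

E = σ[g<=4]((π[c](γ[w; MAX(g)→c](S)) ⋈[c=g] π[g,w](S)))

Per-node cardinality:
  S → 4
  γ[w; MAX(g)→c](S) → 3
  π[c](γ[w; MAX(g)→c](S)) → 3
  S → 4
  π[g,w](S) → 4
  (π[c](γ[w; MAX(g)→c](S)) ⋈[c=g] π[g,w](S)) → 4
  σ[g<=4]((π[c](γ[w; MAX(g)→c](S)) ⋈[c=g] π[g,w](S))) → 3

|E| = 3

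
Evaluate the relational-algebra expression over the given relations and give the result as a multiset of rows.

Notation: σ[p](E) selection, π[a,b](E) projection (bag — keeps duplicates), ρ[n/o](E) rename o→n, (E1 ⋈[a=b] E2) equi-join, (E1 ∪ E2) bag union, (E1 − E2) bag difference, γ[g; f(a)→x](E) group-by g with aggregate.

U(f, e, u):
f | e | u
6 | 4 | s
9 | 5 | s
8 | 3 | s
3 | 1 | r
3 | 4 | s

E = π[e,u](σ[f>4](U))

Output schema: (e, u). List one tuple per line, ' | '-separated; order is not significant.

Stepwise |·|:
  U → 5
  σ[f>4](U) → 3
  π[e,u](σ[f>4](U)) → 3

== RESULT ==
e | u
3 | s
4 | s
5 | s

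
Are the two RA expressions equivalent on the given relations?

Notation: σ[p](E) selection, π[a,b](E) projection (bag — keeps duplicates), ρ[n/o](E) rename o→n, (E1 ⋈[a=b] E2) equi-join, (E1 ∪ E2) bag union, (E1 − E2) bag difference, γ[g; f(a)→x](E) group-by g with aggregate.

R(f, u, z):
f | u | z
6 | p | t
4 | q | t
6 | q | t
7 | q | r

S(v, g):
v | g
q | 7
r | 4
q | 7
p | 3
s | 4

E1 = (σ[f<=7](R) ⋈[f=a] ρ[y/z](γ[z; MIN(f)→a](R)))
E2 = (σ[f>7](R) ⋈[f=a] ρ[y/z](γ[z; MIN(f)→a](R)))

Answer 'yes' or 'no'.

E1 subexpression sizes:
  R → 4
  σ[f<=7](R) → 4
  R → 4
  γ[z; MIN(f)→a](R) → 2
  ρ[y/z](γ[z; MIN(f)→a](R)) → 2
  (σ[f<=7](R) ⋈[f=a] ρ[y/z](γ[z; MIN(f)→a](R))) → 2
E2 subexpression sizes:
  R → 4
  σ[f>7](R) → 0
  R → 4
  γ[z; MIN(f)→a](R) → 2
  ρ[y/z](γ[z; MIN(f)→a](R)) → 2
  (σ[f>7](R) ⋈[f=a] ρ[y/z](γ[z; MIN(f)→a](R))) → 0

E1 result:
f | u | z | y | a
4 | q | t | t | 4
7 | q | r | r | 7
E2 result:
f | u | z | y | a
(0 rows)
Witness: (4, 'q', 't', 't', 4) appears 1× in E1 but 0× in E2.

no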